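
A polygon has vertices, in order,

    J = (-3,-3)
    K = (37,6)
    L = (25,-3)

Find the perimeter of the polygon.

|JK| = √((40)² + (9)²) = √1681 = 41
|KL| = √((-12)² + (-9)²) = √225 = 15
|LJ| = √((-28)² + (0)²) = √784 = 28
Perimeter = 41 + 15 + 28 = 84.

84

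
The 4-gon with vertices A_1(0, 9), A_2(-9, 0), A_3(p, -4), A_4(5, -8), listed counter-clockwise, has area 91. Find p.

Write out the shoelace sum; only the two edges meeting at A_3 involve p:
2·Area = [((-9)·(-4) − p·0) + (p·(-8) − 5·(-4))] + 126
       = -8·p + 182 = 182
⇒ p = 0.

0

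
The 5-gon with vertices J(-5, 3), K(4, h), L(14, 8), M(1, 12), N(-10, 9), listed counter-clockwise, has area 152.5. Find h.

The doubled signed area Σ (x_i y_{i+1} − x_{i+1} y_i) is linear in h.
With h=0 it equals 324; the coefficient of h is -19 (from the two edges through K).
So -19·h + 324 = 2·152.5 = 305 ⇒ h = 1.

1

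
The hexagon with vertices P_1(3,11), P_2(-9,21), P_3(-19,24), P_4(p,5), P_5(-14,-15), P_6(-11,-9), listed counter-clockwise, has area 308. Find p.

-11

Write out the shoelace sum; only the two edges meeting at P_4 involve p:
2·Area = [((-19)·5 − p·24) + (p·(-15) − (-14)·5)] + 212
       = -39·p + 187 = 616
⇒ p = -11.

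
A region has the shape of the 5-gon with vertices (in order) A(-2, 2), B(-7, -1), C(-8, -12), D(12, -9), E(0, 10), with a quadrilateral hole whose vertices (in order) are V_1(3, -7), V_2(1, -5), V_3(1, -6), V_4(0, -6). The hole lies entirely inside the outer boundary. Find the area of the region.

Outer boundary:
Apply the surveyor's formula: 2A = Σ (x_i·y_{i+1} − x_{i+1}·y_i), indices taken mod 5.
A→B: (-2)(-1) − (-7)(2) = 16
B→C: (-7)(-12) − (-8)(-1) = 76
C→D: (-8)(-9) − (12)(-12) = 216
D→E: (12)(10) − (0)(-9) = 120
E→A: (0)(2) − (-2)(10) = 20
Σ = 448
Area = |Σ|/2 = 224.
Hole:
Apply the shoelace formula: 2A = Σ (x_i·y_{i+1} − x_{i+1}·y_i), indices taken mod 4.
Σ = (-8) + (-1) + (-6) + (18) = 3
Area = |Σ|/2 = 1.5.
Net area = 224 − 1.5 = 222.5.

222.5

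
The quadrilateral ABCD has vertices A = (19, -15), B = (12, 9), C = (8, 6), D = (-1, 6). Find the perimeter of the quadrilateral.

68

|AB| = √((-7)² + (24)²) = √625 = 25
|BC| = √((-4)² + (-3)²) = √25 = 5
|CD| = √((-9)² + (0)²) = √81 = 9
|DA| = √((20)² + (-21)²) = √841 = 29
Perimeter = 25 + 5 + 9 + 29 = 68.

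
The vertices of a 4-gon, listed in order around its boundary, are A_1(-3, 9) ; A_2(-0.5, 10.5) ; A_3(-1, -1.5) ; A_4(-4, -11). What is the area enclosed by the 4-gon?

39.875

Cross-terms: -27, 11.25, 5, -69  ⇒  Σ = -79.75
Area = |Σ|/2 = 39.875.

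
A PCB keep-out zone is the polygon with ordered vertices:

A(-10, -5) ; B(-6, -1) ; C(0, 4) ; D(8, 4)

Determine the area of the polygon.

A→B: (-10)(-1) − (-6)(-5) = -20
B→C: (-6)(4) − (0)(-1) = -24
C→D: (0)(4) − (8)(4) = -32
D→A: (8)(-5) − (-10)(4) = 0
Σ = -76
Area = |Σ|/2 = 38.

38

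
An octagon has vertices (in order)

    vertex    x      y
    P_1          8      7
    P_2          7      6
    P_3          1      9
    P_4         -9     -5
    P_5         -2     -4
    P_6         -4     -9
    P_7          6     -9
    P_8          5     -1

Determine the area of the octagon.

166

Σ = (-1) + (57) + (76) + (26) + (2) + (90) + (39) + (43) = 332
Area = |Σ|/2 = 166.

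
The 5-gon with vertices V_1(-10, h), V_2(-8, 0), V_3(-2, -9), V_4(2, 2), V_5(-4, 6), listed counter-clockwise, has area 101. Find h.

Write out the shoelace sum; only the two edges meeting at V_1 involve h:
2·Area = [((-4)·h − (-10)·6) + ((-10)·0 − (-8)·h)] + 106
       = 4·h + 166 = 202
⇒ h = 9.

9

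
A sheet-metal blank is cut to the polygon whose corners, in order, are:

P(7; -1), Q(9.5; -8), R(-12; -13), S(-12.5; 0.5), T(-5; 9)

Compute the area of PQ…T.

Apply the shoelace (surveyor's) formula: 2A = Σ (x_i·y_{i+1} − x_{i+1}·y_i), indices taken mod 5.
Σ = (-46.5) + (-219.5) + (-168.5) + (-110) + (-58) = -602.5
Area = |Σ|/2 = 301.25.

301.25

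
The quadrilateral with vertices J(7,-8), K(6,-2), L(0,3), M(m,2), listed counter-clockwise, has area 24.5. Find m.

The doubled signed area Σ (x_i y_{i+1} − x_{i+1} y_i) is linear in m.
With m=0 it equals 38; the coefficient of m is -11 (from the two edges through M).
So -11·m + 38 = 2·24.5 = 49 ⇒ m = -1.

-1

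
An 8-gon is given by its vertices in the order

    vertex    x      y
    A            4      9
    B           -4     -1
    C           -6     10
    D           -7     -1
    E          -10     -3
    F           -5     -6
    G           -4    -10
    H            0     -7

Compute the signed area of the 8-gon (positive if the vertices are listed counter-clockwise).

Apply the shoelace formula: 2A = Σ (x_i·y_{i+1} − x_{i+1}·y_i), indices taken mod 8.
Σ = (32) + (-46) + (76) + (11) + (45) + (26) + (28) + (28) = 200
Signed area = Σ/2 = 100 (positive ⇒ counter-clockwise traversal).

100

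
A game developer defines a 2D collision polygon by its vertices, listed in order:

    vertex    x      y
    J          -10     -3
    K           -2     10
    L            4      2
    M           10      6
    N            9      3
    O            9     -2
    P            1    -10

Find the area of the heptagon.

Σ = (-106) + (-44) + (4) + (-24) + (-45) + (-88) + (-103) = -406
Area = |Σ|/2 = 203.

203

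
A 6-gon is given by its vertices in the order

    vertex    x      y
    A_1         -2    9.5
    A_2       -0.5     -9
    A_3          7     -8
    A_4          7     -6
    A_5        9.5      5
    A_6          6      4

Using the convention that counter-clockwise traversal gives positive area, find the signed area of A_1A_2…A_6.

134.375

Cross-terms: 22.75, 67, 14, 92, 8, 65  ⇒  Σ = 268.75
Signed area = Σ/2 = 134.375 (positive ⇒ counter-clockwise traversal).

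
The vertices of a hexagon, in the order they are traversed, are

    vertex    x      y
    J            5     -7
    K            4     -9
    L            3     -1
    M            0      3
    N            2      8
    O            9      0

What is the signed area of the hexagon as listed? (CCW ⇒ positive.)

Cross-terms: -17, 23, 9, -6, -72, -63  ⇒  Σ = -126
Signed area = Σ/2 = -63 (negative ⇒ clockwise traversal).

-63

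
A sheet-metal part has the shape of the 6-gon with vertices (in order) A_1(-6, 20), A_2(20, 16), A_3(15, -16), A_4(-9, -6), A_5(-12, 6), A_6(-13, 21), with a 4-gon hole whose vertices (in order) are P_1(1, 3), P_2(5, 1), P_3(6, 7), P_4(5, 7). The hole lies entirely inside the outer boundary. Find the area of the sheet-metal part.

Outer boundary:
Cross-terms: -496, -560, -234, -126, -174, -134  ⇒  Σ = -1724
Area = |Σ|/2 = 862.
Hole:
Apply the surveyor's formula: 2A = Σ (x_i·y_{i+1} − x_{i+1}·y_i), indices taken mod 4.
Σ = (-14) + (29) + (7) + (8) = 30
Area = |Σ|/2 = 15.
Net area = 862 − 15 = 847.

847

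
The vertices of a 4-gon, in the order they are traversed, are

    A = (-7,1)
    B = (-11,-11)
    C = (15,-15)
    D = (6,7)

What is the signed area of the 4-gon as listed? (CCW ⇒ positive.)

334

Apply Gauss's area formula: 2A = Σ (x_i·y_{i+1} − x_{i+1}·y_i), indices taken mod 4.
A→B: (-7)(-11) − (-11)(1) = 88
B→C: (-11)(-15) − (15)(-11) = 330
C→D: (15)(7) − (6)(-15) = 195
D→A: (6)(1) − (-7)(7) = 55
Σ = 668
Signed area = Σ/2 = 334 (positive ⇒ counter-clockwise traversal).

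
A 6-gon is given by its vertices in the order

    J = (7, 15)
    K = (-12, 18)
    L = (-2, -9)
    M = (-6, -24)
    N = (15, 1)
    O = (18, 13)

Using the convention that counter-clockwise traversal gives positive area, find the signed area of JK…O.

Cross-terms: 306, 144, -6, 354, 177, 179  ⇒  Σ = 1154
Signed area = Σ/2 = 577 (positive ⇒ counter-clockwise traversal).

577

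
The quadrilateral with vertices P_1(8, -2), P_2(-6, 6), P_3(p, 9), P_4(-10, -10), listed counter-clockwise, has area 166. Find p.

The doubled signed area Σ (x_i y_{i+1} − x_{i+1} y_i) is linear in p.
With p=0 it equals 172; the coefficient of p is -16 (from the two edges through P_3).
So -16·p + 172 = 2·166 = 332 ⇒ p = -10.

-10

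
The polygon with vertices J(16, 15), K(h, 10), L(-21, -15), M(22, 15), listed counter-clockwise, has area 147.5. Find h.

6

The doubled signed area Σ (x_i y_{i+1} − x_{i+1} y_i) is linear in h.
With h=0 it equals 475; the coefficient of h is -30 (from the two edges through K).
So -30·h + 475 = 2·147.5 = 295 ⇒ h = 6.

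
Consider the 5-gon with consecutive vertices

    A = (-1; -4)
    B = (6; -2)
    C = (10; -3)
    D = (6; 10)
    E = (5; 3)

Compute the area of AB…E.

Σ = (26) + (2) + (118) + (-32) + (-17) = 97
Area = |Σ|/2 = 48.5.

48.5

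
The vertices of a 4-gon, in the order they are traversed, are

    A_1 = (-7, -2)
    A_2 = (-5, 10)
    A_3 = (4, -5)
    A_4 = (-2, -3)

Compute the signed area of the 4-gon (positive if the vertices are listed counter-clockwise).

Cross-terms: -80, -15, -22, -17  ⇒  Σ = -134
Signed area = Σ/2 = -67 (negative ⇒ clockwise traversal).

-67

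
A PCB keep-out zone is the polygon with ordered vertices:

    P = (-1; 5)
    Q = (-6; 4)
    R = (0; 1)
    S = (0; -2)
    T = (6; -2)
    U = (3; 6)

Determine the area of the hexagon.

47.5

Apply the shoelace (surveyor's) formula: 2A = Σ (x_i·y_{i+1} − x_{i+1}·y_i), indices taken mod 6.
Σ = (26) + (-6) + (0) + (12) + (42) + (21) = 95
Area = |Σ|/2 = 47.5.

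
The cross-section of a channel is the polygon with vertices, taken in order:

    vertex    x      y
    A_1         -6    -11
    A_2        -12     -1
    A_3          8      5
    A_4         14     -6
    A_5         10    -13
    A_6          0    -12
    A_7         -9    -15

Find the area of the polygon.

A_1→A_2: (-6)(-1) − (-12)(-11) = -126
A_2→A_3: (-12)(5) − (8)(-1) = -52
A_3→A_4: (8)(-6) − (14)(5) = -118
A_4→A_5: (14)(-13) − (10)(-6) = -122
A_5→A_6: (10)(-12) − (0)(-13) = -120
A_6→A_7: (0)(-15) − (-9)(-12) = -108
A_7→A_1: (-9)(-11) − (-6)(-15) = 9
Σ = -637
Area = |Σ|/2 = 318.5.

318.5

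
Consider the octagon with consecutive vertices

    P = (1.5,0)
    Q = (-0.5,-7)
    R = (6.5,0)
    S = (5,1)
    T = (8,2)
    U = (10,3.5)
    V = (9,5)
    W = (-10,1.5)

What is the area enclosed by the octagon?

Cross-terms: -10.5, 45.5, 6.5, 2, 8, 18.5, 63.5, -2.25  ⇒  Σ = 131.25
Area = |Σ|/2 = 65.625.

65.625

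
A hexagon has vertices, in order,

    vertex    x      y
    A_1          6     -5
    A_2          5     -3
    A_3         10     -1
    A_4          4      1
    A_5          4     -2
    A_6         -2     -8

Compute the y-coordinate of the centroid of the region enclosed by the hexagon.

Apply the shoelace (surveyor's) formula. First the cross-terms c_i = x_i·y_{i+1} − x_{i+1}·y_i:
  7, 25, 14, -12, -36, 58  ⇒  2A = 56, A = 28.
Then Σ (y_i + y_{i+1})·c_i = -538, so ȳ = -538 / (6·28) = -269/84.

-269/84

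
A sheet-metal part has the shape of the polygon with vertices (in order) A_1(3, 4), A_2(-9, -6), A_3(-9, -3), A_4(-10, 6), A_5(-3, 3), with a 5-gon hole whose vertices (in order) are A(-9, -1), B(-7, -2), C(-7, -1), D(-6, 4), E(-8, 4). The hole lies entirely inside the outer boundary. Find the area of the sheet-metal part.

Outer boundary:
Apply Gauss's area formula: 2A = Σ (x_i·y_{i+1} − x_{i+1}·y_i), indices taken mod 5.
Σ = (18) + (-27) + (-84) + (-12) + (-21) = -126
Area = |Σ|/2 = 63.
Hole:
Apply the shoelace formula: 2A = Σ (x_i·y_{i+1} − x_{i+1}·y_i), indices taken mod 5.
Σ = (11) + (-7) + (-34) + (8) + (44) = 22
Area = |Σ|/2 = 11.
Net area = 63 − 11 = 52.

52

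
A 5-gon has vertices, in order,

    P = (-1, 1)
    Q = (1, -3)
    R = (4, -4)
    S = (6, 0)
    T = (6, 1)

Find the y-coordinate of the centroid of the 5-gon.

-136/141

Apply the shoelace (surveyor's) formula. First the cross-terms c_i = x_i·y_{i+1} − x_{i+1}·y_i:
  2, 8, 24, 6, 7  ⇒  2A = 47, A = 23.5.
Then Σ (y_i + y_{i+1})·c_i = -136, so ȳ = -136 / (6·23.5) = -136/141.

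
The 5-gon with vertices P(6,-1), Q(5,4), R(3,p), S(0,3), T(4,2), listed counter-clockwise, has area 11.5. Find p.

Write out the shoelace sum; only the two edges meeting at R involve p:
2·Area = [(5·p − 3·4) + (3·3 − 0·p)] + 1
       = 5·p + -2 = 23
⇒ p = 5.

5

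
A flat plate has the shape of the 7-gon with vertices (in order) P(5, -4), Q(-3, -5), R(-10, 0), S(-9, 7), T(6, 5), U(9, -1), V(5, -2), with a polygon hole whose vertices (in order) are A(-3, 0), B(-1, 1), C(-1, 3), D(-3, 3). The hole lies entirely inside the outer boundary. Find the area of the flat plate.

Outer boundary:
Apply Gauss's area formula: 2A = Σ (x_i·y_{i+1} − x_{i+1}·y_i), indices taken mod 7.
Σ = (-37) + (-50) + (-70) + (-87) + (-51) + (-13) + (-10) = -318
Area = |Σ|/2 = 159.
Hole:
A→B: (-3)(1) − (-1)(0) = -3
B→C: (-1)(3) − (-1)(1) = -2
C→D: (-1)(3) − (-3)(3) = 6
D→A: (-3)(0) − (-3)(3) = 9
Σ = 10
Area = |Σ|/2 = 5.
Net area = 159 − 5 = 154.

154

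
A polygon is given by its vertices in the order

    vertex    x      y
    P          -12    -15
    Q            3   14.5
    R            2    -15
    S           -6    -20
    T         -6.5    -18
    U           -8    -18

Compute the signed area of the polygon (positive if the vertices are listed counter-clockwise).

P→Q: (-12)(14.5) − (3)(-15) = -129
Q→R: (3)(-15) − (2)(14.5) = -74
R→S: (2)(-20) − (-6)(-15) = -130
S→T: (-6)(-18) − (-6.5)(-20) = -22
T→U: (-6.5)(-18) − (-8)(-18) = -27
U→P: (-8)(-15) − (-12)(-18) = -96
Σ = -478
Signed area = Σ/2 = -239 (negative ⇒ clockwise traversal).

-239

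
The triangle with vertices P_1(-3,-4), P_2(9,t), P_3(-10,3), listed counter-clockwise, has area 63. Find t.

2

The doubled signed area Σ (x_i y_{i+1} − x_{i+1} y_i) is linear in t.
With t=0 it equals 112; the coefficient of t is 7 (from the two edges through P_2).
So 7·t + 112 = 2·63 = 126 ⇒ t = 2.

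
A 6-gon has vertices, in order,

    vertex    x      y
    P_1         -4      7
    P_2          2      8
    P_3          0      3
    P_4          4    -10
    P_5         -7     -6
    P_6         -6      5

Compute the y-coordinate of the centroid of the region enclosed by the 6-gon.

-257/239

Apply the shoelace formula. First the cross-terms c_i = x_i·y_{i+1} − x_{i+1}·y_i:
  -46, 6, -12, -94, -71, -22  ⇒  2A = -239, A = -119.5.
Then Σ (y_i + y_{i+1})·c_i = 771, so ȳ = 771 / (6·(-119.5)) = -257/239.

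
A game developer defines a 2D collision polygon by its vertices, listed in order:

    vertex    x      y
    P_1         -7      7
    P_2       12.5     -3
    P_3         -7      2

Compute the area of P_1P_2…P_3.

Apply the surveyor's formula: 2A = Σ (x_i·y_{i+1} − x_{i+1}·y_i), indices taken mod 3.
Σ = (-66.5) + (4) + (-35) = -97.5
Area = |Σ|/2 = 48.75.

48.75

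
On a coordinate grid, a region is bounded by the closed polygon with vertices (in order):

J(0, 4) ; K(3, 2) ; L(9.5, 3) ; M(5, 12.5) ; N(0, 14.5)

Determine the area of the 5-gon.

Apply the shoelace formula: 2A = Σ (x_i·y_{i+1} − x_{i+1}·y_i), indices taken mod 5.
Σ = (-12) + (-10) + (103.75) + (72.5) + (0) = 154.25
Area = |Σ|/2 = 77.125.

77.125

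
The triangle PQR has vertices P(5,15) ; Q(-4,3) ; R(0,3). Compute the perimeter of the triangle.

|PQ| = √((-9)² + (-12)²) = √225 = 15
|QR| = √((4)² + (0)²) = √16 = 4
|RP| = √((5)² + (12)²) = √169 = 13
Perimeter = 15 + 4 + 13 = 32.

32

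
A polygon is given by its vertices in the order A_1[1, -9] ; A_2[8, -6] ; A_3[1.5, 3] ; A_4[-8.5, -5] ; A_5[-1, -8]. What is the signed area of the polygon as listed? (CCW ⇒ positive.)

98.5

Apply Gauss's area formula: 2A = Σ (x_i·y_{i+1} − x_{i+1}·y_i), indices taken mod 5.
A_1→A_2: (1)(-6) − (8)(-9) = 66
A_2→A_3: (8)(3) − (1.5)(-6) = 33
A_3→A_4: (1.5)(-5) − (-8.5)(3) = 18
A_4→A_5: (-8.5)(-8) − (-1)(-5) = 63
A_5→A_1: (-1)(-9) − (1)(-8) = 17
Σ = 197
Signed area = Σ/2 = 98.5 (positive ⇒ counter-clockwise traversal).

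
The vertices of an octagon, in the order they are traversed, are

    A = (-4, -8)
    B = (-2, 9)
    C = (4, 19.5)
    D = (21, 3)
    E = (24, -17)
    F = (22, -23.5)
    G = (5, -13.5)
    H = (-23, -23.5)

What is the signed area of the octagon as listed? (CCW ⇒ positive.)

-830.5

Apply the shoelace formula: 2A = Σ (x_i·y_{i+1} − x_{i+1}·y_i), indices taken mod 8.
Σ = (-52) + (-75) + (-397.5) + (-429) + (-190) + (-179.5) + (-428) + (90) = -1661
Signed area = Σ/2 = -830.5 (negative ⇒ clockwise traversal).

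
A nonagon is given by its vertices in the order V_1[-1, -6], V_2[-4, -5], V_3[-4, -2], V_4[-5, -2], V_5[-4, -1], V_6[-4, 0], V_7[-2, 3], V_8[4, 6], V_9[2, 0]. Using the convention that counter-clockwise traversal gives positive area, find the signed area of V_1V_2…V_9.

Σ = (-19) + (-12) + (-2) + (-3) + (-4) + (-12) + (-24) + (-12) + (-12) = -100
Signed area = Σ/2 = -50 (negative ⇒ clockwise traversal).

-50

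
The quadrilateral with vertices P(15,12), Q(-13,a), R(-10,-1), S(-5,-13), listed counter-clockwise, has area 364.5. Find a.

12

Write out the shoelace sum; only the two edges meeting at Q involve a:
2·Area = [(15·a − (-13)·12) + ((-13)·(-1) − (-10)·a)] + 260
       = 25·a + 429 = 729
⇒ a = 12.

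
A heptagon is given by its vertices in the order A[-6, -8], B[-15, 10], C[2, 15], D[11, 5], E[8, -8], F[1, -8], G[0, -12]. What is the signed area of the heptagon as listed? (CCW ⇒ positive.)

Σ = (-180) + (-245) + (-155) + (-128) + (-56) + (-12) + (-72) = -848
Signed area = Σ/2 = -424 (negative ⇒ clockwise traversal).

-424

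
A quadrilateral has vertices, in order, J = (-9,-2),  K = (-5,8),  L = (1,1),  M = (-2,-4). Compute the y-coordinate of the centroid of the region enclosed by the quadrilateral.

Apply the shoelace formula. First the cross-terms c_i = x_i·y_{i+1} − x_{i+1}·y_i:
  -82, -13, -2, -32  ⇒  2A = -129, A = -64.5.
Then Σ (y_i + y_{i+1})·c_i = -411, so ȳ = -411 / (6·(-64.5)) = 137/129.

137/129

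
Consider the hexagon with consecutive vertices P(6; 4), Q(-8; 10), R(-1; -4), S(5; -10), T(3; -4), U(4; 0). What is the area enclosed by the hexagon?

103

Cross-terms: 92, 42, 30, 10, 16, 16  ⇒  Σ = 206
Area = |Σ|/2 = 103.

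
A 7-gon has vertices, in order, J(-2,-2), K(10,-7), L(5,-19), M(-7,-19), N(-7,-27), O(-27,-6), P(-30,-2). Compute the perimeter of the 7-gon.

|JK| = √((12)² + (-5)²) = √169 = 13
|KL| = √((-5)² + (-12)²) = √169 = 13
|LM| = √((-12)² + (0)²) = √144 = 12
|MN| = √((0)² + (-8)²) = √64 = 8
|NO| = √((-20)² + (21)²) = √841 = 29
|OP| = √((-3)² + (4)²) = √25 = 5
|PJ| = √((28)² + (0)²) = √784 = 28
Perimeter = 13 + 13 + 12 + 8 + 29 + 5 + 28 = 108.

108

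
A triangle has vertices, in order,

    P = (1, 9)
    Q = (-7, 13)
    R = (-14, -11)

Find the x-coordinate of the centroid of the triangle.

-20/3

Apply Gauss's area formula. First the cross-terms c_i = x_i·y_{i+1} − x_{i+1}·y_i:
  76, 259, -115  ⇒  2A = 220, A = 110.
Then Σ (x_i + x_{i+1})·c_i = -4400, so x̄ = -4400 / (6·110) = -20/3.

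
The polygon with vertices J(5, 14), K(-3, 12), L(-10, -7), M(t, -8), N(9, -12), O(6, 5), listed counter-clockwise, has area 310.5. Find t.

-10

The doubled signed area Σ (x_i y_{i+1} − x_{i+1} y_i) is linear in t.
With t=0 it equals 571; the coefficient of t is -5 (from the two edges through M).
So -5·t + 571 = 2·310.5 = 621 ⇒ t = -10.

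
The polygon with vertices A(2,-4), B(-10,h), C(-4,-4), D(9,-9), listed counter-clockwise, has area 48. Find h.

The doubled signed area Σ (x_i y_{i+1} − x_{i+1} y_i) is linear in h.
With h=0 it equals 54; the coefficient of h is 6 (from the two edges through B).
So 6·h + 54 = 2·48 = 96 ⇒ h = 7.

7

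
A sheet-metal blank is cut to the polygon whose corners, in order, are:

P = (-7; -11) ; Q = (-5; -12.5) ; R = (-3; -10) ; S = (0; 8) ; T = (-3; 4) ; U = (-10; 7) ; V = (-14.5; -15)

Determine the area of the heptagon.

185

Apply the surveyor's formula: 2A = Σ (x_i·y_{i+1} − x_{i+1}·y_i), indices taken mod 7.
Cross-terms: 32.5, 12.5, -24, 24, 19, 251.5, 54.5  ⇒  Σ = 370
Area = |Σ|/2 = 185.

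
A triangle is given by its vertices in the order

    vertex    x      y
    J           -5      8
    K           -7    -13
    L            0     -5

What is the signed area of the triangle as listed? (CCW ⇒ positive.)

65.5

Σ = (121) + (35) + (-25) = 131
Signed area = Σ/2 = 65.5 (positive ⇒ counter-clockwise traversal).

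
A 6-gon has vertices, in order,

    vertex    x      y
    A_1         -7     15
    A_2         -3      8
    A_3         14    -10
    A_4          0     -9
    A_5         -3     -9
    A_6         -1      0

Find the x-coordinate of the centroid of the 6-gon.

Apply Gauss's area formula. First the cross-terms c_i = x_i·y_{i+1} − x_{i+1}·y_i:
  -11, -82, -126, -27, -9, -15  ⇒  2A = -270, A = -135.
Then Σ (x_i + x_{i+1})·c_i = -2319, so x̄ = -2319 / (6·(-135)) = 773/270.

773/270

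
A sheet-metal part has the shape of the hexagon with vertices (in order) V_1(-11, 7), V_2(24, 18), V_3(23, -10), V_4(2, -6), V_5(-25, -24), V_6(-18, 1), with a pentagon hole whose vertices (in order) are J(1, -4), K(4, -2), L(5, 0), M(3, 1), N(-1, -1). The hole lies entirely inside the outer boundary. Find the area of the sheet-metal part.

Outer boundary:
V_1→V_2: (-11)(18) − (24)(7) = -366
V_2→V_3: (24)(-10) − (23)(18) = -654
V_3→V_4: (23)(-6) − (2)(-10) = -118
V_4→V_5: (2)(-24) − (-25)(-6) = -198
V_5→V_6: (-25)(1) − (-18)(-24) = -457
V_6→V_1: (-18)(7) − (-11)(1) = -115
Σ = -1908
Area = |Σ|/2 = 954.
Hole:
Σ = (14) + (10) + (5) + (-2) + (5) = 32
Area = |Σ|/2 = 16.
Net area = 954 − 16 = 938.

938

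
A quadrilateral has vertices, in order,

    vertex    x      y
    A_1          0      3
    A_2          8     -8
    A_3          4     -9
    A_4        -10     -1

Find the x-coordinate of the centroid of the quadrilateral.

Apply Gauss's area formula. First the cross-terms c_i = x_i·y_{i+1} − x_{i+1}·y_i:
  -24, -40, -94, -30  ⇒  2A = -188, A = -94.
Then Σ (x_i + x_{i+1})·c_i = 192, so x̄ = 192 / (6·(-94)) = -16/47.

-16/47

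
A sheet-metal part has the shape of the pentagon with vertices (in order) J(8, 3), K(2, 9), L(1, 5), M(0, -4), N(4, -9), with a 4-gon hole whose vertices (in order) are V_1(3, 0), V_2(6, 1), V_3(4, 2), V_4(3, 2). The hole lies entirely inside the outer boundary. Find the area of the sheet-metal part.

Outer boundary:
Σ = (66) + (1) + (-4) + (16) + (84) = 163
Area = |Σ|/2 = 81.5.
Hole:
Apply Gauss's area formula: 2A = Σ (x_i·y_{i+1} − x_{i+1}·y_i), indices taken mod 4.
Σ = (3) + (8) + (2) + (-6) = 7
Area = |Σ|/2 = 3.5.
Net area = 81.5 − 3.5 = 78.

78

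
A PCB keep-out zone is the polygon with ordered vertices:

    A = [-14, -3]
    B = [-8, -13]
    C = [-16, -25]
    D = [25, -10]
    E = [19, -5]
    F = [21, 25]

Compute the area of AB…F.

933.5

Apply the surveyor's formula: 2A = Σ (x_i·y_{i+1} − x_{i+1}·y_i), indices taken mod 6.
A→B: (-14)(-13) − (-8)(-3) = 158
B→C: (-8)(-25) − (-16)(-13) = -8
C→D: (-16)(-10) − (25)(-25) = 785
D→E: (25)(-5) − (19)(-10) = 65
E→F: (19)(25) − (21)(-5) = 580
F→A: (21)(-3) − (-14)(25) = 287
Σ = 1867
Area = |Σ|/2 = 933.5.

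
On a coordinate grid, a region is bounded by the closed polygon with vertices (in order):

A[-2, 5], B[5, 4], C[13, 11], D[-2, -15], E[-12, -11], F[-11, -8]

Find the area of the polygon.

228.5

Apply the surveyor's formula: 2A = Σ (x_i·y_{i+1} − x_{i+1}·y_i), indices taken mod 6.
A→B: (-2)(4) − (5)(5) = -33
B→C: (5)(11) − (13)(4) = 3
C→D: (13)(-15) − (-2)(11) = -173
D→E: (-2)(-11) − (-12)(-15) = -158
E→F: (-12)(-8) − (-11)(-11) = -25
F→A: (-11)(5) − (-2)(-8) = -71
Σ = -457
Area = |Σ|/2 = 228.5.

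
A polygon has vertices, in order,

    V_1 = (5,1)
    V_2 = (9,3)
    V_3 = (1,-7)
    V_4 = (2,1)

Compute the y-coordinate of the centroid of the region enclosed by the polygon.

-4/3

Apply the surveyor's formula. First the cross-terms c_i = x_i·y_{i+1} − x_{i+1}·y_i:
  6, -66, 15, -3  ⇒  2A = -48, A = -24.
Then Σ (y_i + y_{i+1})·c_i = 192, so ȳ = 192 / (6·(-24)) = -4/3.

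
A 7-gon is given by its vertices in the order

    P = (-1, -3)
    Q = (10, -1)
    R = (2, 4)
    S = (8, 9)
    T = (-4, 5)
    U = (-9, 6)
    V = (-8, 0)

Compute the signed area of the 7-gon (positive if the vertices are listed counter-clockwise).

114

Cross-terms: 31, 42, -14, 76, 21, 48, 24  ⇒  Σ = 228
Signed area = Σ/2 = 114 (positive ⇒ counter-clockwise traversal).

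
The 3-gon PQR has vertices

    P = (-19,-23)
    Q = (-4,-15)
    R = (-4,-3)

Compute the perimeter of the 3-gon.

54

|PQ| = √((15)² + (8)²) = √289 = 17
|QR| = √((0)² + (12)²) = √144 = 12
|RP| = √((-15)² + (-20)²) = √625 = 25
Perimeter = 17 + 12 + 25 = 54.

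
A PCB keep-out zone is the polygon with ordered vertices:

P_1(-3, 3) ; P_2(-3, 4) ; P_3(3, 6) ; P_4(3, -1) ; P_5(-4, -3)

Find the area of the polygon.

44

Apply Gauss's area formula: 2A = Σ (x_i·y_{i+1} − x_{i+1}·y_i), indices taken mod 5.
P_1→P_2: (-3)(4) − (-3)(3) = -3
P_2→P_3: (-3)(6) − (3)(4) = -30
P_3→P_4: (3)(-1) − (3)(6) = -21
P_4→P_5: (3)(-3) − (-4)(-1) = -13
P_5→P_1: (-4)(3) − (-3)(-3) = -21
Σ = -88
Area = |Σ|/2 = 44.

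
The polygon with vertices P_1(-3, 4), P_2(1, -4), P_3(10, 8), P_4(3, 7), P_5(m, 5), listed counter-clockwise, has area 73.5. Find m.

The doubled signed area Σ (x_i y_{i+1} − x_{i+1} y_i) is linear in m.
With m=0 it equals 132; the coefficient of m is -3 (from the two edges through P_5).
So -3·m + 132 = 2·73.5 = 147 ⇒ m = -5.

-5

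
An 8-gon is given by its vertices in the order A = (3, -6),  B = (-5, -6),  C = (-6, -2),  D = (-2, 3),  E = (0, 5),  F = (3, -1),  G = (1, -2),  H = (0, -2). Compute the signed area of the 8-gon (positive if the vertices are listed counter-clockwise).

Apply Gauss's area formula: 2A = Σ (x_i·y_{i+1} − x_{i+1}·y_i), indices taken mod 8.
Σ = (-48) + (-26) + (-22) + (-10) + (-15) + (-5) + (-2) + (6) = -122
Signed area = Σ/2 = -61 (negative ⇒ clockwise traversal).

-61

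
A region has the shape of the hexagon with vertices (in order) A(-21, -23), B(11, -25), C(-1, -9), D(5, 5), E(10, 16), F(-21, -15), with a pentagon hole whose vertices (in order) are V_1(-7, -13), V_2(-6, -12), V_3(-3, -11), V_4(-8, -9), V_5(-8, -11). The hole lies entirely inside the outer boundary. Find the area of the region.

Outer boundary:
Σ = (778) + (-124) + (40) + (30) + (186) + (168) = 1078
Area = |Σ|/2 = 539.
Hole:
Apply the shoelace (surveyor's) formula: 2A = Σ (x_i·y_{i+1} − x_{i+1}·y_i), indices taken mod 5.
V_1→V_2: (-7)(-12) − (-6)(-13) = 6
V_2→V_3: (-6)(-11) − (-3)(-12) = 30
V_3→V_4: (-3)(-9) − (-8)(-11) = -61
V_4→V_5: (-8)(-11) − (-8)(-9) = 16
V_5→V_1: (-8)(-13) − (-7)(-11) = 27
Σ = 18
Area = |Σ|/2 = 9.
Net area = 539 − 9 = 530.

530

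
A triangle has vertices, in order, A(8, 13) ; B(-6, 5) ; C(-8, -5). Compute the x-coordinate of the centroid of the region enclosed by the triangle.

-2

Apply the surveyor's formula. First the cross-terms c_i = x_i·y_{i+1} − x_{i+1}·y_i:
  118, 70, -64  ⇒  2A = 124, A = 62.
Then Σ (x_i + x_{i+1})·c_i = -744, so x̄ = -744 / (6·62) = -2.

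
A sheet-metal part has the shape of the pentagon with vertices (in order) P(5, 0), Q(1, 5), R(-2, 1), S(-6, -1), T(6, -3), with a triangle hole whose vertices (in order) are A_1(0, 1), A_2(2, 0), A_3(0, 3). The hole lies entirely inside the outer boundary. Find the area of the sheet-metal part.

Outer boundary:
Apply the surveyor's formula: 2A = Σ (x_i·y_{i+1} − x_{i+1}·y_i), indices taken mod 5.
Σ = (25) + (11) + (8) + (24) + (15) = 83
Area = |Σ|/2 = 41.5.
Hole:
Apply the shoelace (surveyor's) formula: 2A = Σ (x_i·y_{i+1} − x_{i+1}·y_i), indices taken mod 3.
Σ = (-2) + (6) + (0) = 4
Area = |Σ|/2 = 2.
Net area = 41.5 − 2 = 39.5.

39.5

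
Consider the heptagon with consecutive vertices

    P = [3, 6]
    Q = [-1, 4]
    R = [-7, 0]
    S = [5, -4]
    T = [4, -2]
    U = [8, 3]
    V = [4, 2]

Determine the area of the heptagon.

65

Apply Gauss's area formula: 2A = Σ (x_i·y_{i+1} − x_{i+1}·y_i), indices taken mod 7.
P→Q: (3)(4) − (-1)(6) = 18
Q→R: (-1)(0) − (-7)(4) = 28
R→S: (-7)(-4) − (5)(0) = 28
S→T: (5)(-2) − (4)(-4) = 6
T→U: (4)(3) − (8)(-2) = 28
U→V: (8)(2) − (4)(3) = 4
V→P: (4)(6) − (3)(2) = 18
Σ = 130
Area = |Σ|/2 = 65.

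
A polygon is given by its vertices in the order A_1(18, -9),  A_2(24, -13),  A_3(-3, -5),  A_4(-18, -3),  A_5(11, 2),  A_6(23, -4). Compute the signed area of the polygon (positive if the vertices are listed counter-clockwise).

-243

Apply Gauss's area formula: 2A = Σ (x_i·y_{i+1} − x_{i+1}·y_i), indices taken mod 6.
A_1→A_2: (18)(-13) − (24)(-9) = -18
A_2→A_3: (24)(-5) − (-3)(-13) = -159
A_3→A_4: (-3)(-3) − (-18)(-5) = -81
A_4→A_5: (-18)(2) − (11)(-3) = -3
A_5→A_6: (11)(-4) − (23)(2) = -90
A_6→A_1: (23)(-9) − (18)(-4) = -135
Σ = -486
Signed area = Σ/2 = -243 (negative ⇒ clockwise traversal).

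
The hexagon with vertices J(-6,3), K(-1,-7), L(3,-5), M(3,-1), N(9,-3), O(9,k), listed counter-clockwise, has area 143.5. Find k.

Write out the shoelace sum; only the two edges meeting at O involve k:
2·Area = [(9·k − 9·(-3)) + (9·3 − (-6)·k)] + 83
       = 15·k + 137 = 287
⇒ k = 10.

10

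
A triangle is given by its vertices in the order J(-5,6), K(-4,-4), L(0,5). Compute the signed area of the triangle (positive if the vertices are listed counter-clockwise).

Apply the surveyor's formula: 2A = Σ (x_i·y_{i+1} − x_{i+1}·y_i), indices taken mod 3.
Cross-terms: 44, -20, 25  ⇒  Σ = 49
Signed area = Σ/2 = 24.5 (positive ⇒ counter-clockwise traversal).

24.5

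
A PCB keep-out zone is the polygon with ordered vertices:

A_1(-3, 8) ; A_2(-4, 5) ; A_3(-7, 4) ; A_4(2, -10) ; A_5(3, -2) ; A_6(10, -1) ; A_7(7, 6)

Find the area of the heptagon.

141

Σ = (17) + (19) + (62) + (26) + (17) + (67) + (74) = 282
Area = |Σ|/2 = 141.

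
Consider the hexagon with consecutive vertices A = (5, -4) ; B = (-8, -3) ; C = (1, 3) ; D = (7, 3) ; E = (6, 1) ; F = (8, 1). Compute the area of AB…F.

68

Apply the shoelace formula: 2A = Σ (x_i·y_{i+1} − x_{i+1}·y_i), indices taken mod 6.
Cross-terms: -47, -21, -18, -11, -2, -37  ⇒  Σ = -136
Area = |Σ|/2 = 68.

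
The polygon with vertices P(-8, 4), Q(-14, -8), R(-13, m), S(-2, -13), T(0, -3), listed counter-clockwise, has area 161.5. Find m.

-13

The doubled signed area Σ (x_i y_{i+1} − x_{i+1} y_i) is linear in m.
With m=0 it equals 167; the coefficient of m is -12 (from the two edges through R).
So -12·m + 167 = 2·161.5 = 323 ⇒ m = -13.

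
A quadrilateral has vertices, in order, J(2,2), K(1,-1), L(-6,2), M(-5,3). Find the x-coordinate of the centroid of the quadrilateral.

Apply the surveyor's formula. First the cross-terms c_i = x_i·y_{i+1} − x_{i+1}·y_i:
  -4, -4, -8, -16  ⇒  2A = -32, A = -16.
Then Σ (x_i + x_{i+1})·c_i = 144, so x̄ = 144 / (6·(-16)) = -1.5.

-1.5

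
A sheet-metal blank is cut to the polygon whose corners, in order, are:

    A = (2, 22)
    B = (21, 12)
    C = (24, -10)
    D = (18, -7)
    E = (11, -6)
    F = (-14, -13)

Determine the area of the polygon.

Apply the shoelace formula: 2A = Σ (x_i·y_{i+1} − x_{i+1}·y_i), indices taken mod 6.
Cross-terms: -438, -498, 12, -31, -227, -282  ⇒  Σ = -1464
Area = |Σ|/2 = 732.

732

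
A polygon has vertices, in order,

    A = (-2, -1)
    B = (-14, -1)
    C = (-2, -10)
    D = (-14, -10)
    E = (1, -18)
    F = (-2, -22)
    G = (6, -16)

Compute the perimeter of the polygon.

88

|AB| = √((-12)² + (0)²) = √144 = 12
|BC| = √((12)² + (-9)²) = √225 = 15
|CD| = √((-12)² + (0)²) = √144 = 12
|DE| = √((15)² + (-8)²) = √289 = 17
|EF| = √((-3)² + (-4)²) = √25 = 5
|FG| = √((8)² + (6)²) = √100 = 10
|GA| = √((-8)² + (15)²) = √289 = 17
Perimeter = 12 + 15 + 12 + 17 + 5 + 10 + 17 = 88.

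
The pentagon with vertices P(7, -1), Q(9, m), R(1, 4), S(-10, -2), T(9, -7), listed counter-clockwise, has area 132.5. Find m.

Write out the shoelace sum; only the two edges meeting at Q involve m:
2·Area = [(7·m − 9·(-1)) + (9·4 − 1·m)] + 166
       = 6·m + 211 = 265
⇒ m = 9.

9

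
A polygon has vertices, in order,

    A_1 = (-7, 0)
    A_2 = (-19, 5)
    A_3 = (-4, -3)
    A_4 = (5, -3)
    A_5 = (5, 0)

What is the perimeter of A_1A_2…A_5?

54

|A_1A_2| = √((-12)² + (5)²) = √169 = 13
|A_2A_3| = √((15)² + (-8)²) = √289 = 17
|A_3A_4| = √((9)² + (0)²) = √81 = 9
|A_4A_5| = √((0)² + (3)²) = √9 = 3
|A_5A_1| = √((-12)² + (0)²) = √144 = 12
Perimeter = 13 + 17 + 9 + 3 + 12 = 54.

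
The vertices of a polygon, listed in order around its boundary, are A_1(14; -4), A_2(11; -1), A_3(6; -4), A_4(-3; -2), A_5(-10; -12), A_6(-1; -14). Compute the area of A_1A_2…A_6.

Apply the shoelace (surveyor's) formula: 2A = Σ (x_i·y_{i+1} − x_{i+1}·y_i), indices taken mod 6.
Σ = (30) + (-38) + (-24) + (16) + (128) + (200) = 312
Area = |Σ|/2 = 156.

156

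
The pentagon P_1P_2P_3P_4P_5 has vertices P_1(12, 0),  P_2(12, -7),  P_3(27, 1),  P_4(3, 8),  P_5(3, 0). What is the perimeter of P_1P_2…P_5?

|P_1P_2| = √((0)² + (-7)²) = √49 = 7
|P_2P_3| = √((15)² + (8)²) = √289 = 17
|P_3P_4| = √((-24)² + (7)²) = √625 = 25
|P_4P_5| = √((0)² + (-8)²) = √64 = 8
|P_5P_1| = √((9)² + (0)²) = √81 = 9
Perimeter = 7 + 17 + 25 + 8 + 9 = 66.

66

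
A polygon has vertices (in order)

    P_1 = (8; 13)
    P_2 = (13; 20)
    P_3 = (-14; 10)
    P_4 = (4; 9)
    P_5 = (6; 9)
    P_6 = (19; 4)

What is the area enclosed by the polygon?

Σ = (-9) + (410) + (-166) + (-18) + (-147) + (215) = 285
Area = |Σ|/2 = 142.5.

142.5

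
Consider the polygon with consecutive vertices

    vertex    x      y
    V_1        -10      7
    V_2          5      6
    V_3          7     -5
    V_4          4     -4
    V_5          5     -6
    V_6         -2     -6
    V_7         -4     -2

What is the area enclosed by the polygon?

Apply Gauss's area formula: 2A = Σ (x_i·y_{i+1} − x_{i+1}·y_i), indices taken mod 7.
V_1→V_2: (-10)(6) − (5)(7) = -95
V_2→V_3: (5)(-5) − (7)(6) = -67
V_3→V_4: (7)(-4) − (4)(-5) = -8
V_4→V_5: (4)(-6) − (5)(-4) = -4
V_5→V_6: (5)(-6) − (-2)(-6) = -42
V_6→V_7: (-2)(-2) − (-4)(-6) = -20
V_7→V_1: (-4)(7) − (-10)(-2) = -48
Σ = -284
Area = |Σ|/2 = 142.

142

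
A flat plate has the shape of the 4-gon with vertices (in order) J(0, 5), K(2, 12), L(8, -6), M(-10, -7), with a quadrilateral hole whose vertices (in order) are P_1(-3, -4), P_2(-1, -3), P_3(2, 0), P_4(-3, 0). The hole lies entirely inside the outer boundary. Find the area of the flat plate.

Outer boundary:
Apply the surveyor's formula: 2A = Σ (x_i·y_{i+1} − x_{i+1}·y_i), indices taken mod 4.
Σ = (-10) + (-108) + (-116) + (-50) = -284
Area = |Σ|/2 = 142.
Hole:
Σ = (5) + (6) + (0) + (12) = 23
Area = |Σ|/2 = 11.5.
Net area = 142 − 11.5 = 130.5.

130.5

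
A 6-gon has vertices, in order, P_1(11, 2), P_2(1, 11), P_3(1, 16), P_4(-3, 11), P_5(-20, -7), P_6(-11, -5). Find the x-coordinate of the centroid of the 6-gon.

Apply Gauss's area formula. First the cross-terms c_i = x_i·y_{i+1} − x_{i+1}·y_i:
  119, 5, 59, 241, 23, 33  ⇒  2A = 480, A = 240.
Then Σ (x_i + x_{i+1})·c_i = -4936, so x̄ = -4936 / (6·240) = -617/180.

-617/180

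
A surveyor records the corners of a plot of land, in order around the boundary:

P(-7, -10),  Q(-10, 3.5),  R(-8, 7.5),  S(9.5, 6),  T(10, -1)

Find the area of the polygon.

Apply the shoelace (surveyor's) formula: 2A = Σ (x_i·y_{i+1} − x_{i+1}·y_i), indices taken mod 5.
Σ = (-124.5) + (-47) + (-119.25) + (-69.5) + (-107) = -467.25
Area = |Σ|/2 = 233.625.

233.625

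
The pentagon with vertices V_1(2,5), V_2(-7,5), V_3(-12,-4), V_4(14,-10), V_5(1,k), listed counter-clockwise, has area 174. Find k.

Write out the shoelace sum; only the two edges meeting at V_5 involve k:
2·Area = [(14·k − 1·(-10)) + (1·5 − 2·k)] + 309
       = 12·k + 324 = 348
⇒ k = 2.

2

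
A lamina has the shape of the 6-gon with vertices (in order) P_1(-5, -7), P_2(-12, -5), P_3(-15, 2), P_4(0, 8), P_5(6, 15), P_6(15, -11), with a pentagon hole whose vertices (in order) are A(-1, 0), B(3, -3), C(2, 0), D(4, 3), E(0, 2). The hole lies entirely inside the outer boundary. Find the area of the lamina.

Outer boundary:
Apply Gauss's area formula: 2A = Σ (x_i·y_{i+1} − x_{i+1}·y_i), indices taken mod 6.
Cross-terms: -59, -99, -120, -48, -291, -160  ⇒  Σ = -777
Area = |Σ|/2 = 388.5.
Hole:
Apply the shoelace (surveyor's) formula: 2A = Σ (x_i·y_{i+1} − x_{i+1}·y_i), indices taken mod 5.
Σ = (3) + (6) + (6) + (8) + (2) = 25
Area = |Σ|/2 = 12.5.
Net area = 388.5 − 12.5 = 376.

376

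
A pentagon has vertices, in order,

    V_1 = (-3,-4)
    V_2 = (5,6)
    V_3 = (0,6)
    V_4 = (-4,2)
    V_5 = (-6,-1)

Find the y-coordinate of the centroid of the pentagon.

Apply Gauss's area formula. First the cross-terms c_i = x_i·y_{i+1} − x_{i+1}·y_i:
  2, 30, 24, 16, 21  ⇒  2A = 93, A = 46.5.
Then Σ (y_i + y_{i+1})·c_i = 467, so ȳ = 467 / (6·46.5) = 467/279.

467/279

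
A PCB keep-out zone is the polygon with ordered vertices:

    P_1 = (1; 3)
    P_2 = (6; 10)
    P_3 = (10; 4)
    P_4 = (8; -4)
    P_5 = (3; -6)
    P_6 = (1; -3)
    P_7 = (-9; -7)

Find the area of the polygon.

Apply Gauss's area formula: 2A = Σ (x_i·y_{i+1} − x_{i+1}·y_i), indices taken mod 7.
Σ = (-8) + (-76) + (-72) + (-36) + (-3) + (-34) + (-20) = -249
Area = |Σ|/2 = 124.5.

124.5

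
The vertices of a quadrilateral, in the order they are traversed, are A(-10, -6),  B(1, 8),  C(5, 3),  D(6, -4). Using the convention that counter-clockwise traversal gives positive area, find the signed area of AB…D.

-112.5

Apply Gauss's area formula: 2A = Σ (x_i·y_{i+1} − x_{i+1}·y_i), indices taken mod 4.
Σ = (-74) + (-37) + (-38) + (-76) = -225
Signed area = Σ/2 = -112.5 (negative ⇒ clockwise traversal).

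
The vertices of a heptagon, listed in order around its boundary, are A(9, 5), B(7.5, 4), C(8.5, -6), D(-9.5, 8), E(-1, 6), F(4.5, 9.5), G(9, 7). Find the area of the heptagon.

113.5

Apply the shoelace (surveyor's) formula: 2A = Σ (x_i·y_{i+1} − x_{i+1}·y_i), indices taken mod 7.
Σ = (-1.5) + (-79) + (11) + (-49) + (-36.5) + (-54) + (-18) = -227
Area = |Σ|/2 = 113.5.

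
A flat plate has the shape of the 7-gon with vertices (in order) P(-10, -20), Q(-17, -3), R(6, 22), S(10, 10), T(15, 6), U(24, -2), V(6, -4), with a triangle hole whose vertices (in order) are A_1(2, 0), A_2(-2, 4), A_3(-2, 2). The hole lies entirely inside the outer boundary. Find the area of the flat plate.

663

Outer boundary:
Apply the shoelace (surveyor's) formula: 2A = Σ (x_i·y_{i+1} − x_{i+1}·y_i), indices taken mod 7.
Σ = (-310) + (-356) + (-160) + (-90) + (-174) + (-84) + (-160) = -1334
Area = |Σ|/2 = 667.
Hole:
Σ = (8) + (4) + (-4) = 8
Area = |Σ|/2 = 4.
Net area = 667 − 4 = 663.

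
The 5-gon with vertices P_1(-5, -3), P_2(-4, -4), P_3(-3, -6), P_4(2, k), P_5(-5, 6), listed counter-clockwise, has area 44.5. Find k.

Write out the shoelace sum; only the two edges meeting at P_4 involve k:
2·Area = [((-3)·k − 2·(-6)) + (2·6 − (-5)·k)] + 65
       = 2·k + 89 = 89
⇒ k = 0.

0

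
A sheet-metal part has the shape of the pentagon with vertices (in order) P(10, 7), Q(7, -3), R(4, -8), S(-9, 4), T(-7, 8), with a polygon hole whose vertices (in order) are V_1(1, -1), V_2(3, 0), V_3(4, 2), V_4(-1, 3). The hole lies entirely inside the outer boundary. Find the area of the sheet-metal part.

165.5

Outer boundary:
Σ = (-79) + (-44) + (-56) + (-44) + (-129) = -352
Area = |Σ|/2 = 176.
Hole:
Σ = (3) + (6) + (14) + (-2) = 21
Area = |Σ|/2 = 10.5.
Net area = 176 − 10.5 = 165.5.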